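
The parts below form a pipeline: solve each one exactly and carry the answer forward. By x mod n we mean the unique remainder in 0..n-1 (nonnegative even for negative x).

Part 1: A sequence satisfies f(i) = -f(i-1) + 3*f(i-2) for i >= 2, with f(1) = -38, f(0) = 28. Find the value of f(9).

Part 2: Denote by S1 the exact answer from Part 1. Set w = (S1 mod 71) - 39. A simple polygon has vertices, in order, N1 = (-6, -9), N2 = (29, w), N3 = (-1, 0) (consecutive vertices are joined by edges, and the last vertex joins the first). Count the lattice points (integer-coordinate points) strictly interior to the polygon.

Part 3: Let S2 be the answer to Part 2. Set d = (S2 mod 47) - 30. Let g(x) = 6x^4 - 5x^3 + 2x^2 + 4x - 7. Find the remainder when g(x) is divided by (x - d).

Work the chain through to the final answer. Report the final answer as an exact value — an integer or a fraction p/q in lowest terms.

43130

Part 1: f(2) = -1*(-38) + 3*(28) = 122; iterating: f(2)=122, f(3)=-236, f(4)=602, f(5)=-1310, f(6)=3116, f(7)=-7046, f(8)=16394, f(9)=-37532; answer -37532
Part 2: S1 = -37532; w = -12; cross terms: (-6*-12 - 29*-9)=333, (29*0 - -1*-12)=-12, (-1*-9 - -6*0)=9; twice the area = |330| = 330; area = 165; boundary points = 1 + 6 + 1 = 8; strictly interior points = area - boundary/2 + 1 = 162; answer 162
Part 3: S2 = 162; d = -9; remainder = value at the root: 6*(-9)^4 - 5*(-9)^3 + 2*(-9)^2 + 4*(-9)^1 - 7 = (39366) + (3645) + (162) + (-36) + (-7) = 43130; answer 43130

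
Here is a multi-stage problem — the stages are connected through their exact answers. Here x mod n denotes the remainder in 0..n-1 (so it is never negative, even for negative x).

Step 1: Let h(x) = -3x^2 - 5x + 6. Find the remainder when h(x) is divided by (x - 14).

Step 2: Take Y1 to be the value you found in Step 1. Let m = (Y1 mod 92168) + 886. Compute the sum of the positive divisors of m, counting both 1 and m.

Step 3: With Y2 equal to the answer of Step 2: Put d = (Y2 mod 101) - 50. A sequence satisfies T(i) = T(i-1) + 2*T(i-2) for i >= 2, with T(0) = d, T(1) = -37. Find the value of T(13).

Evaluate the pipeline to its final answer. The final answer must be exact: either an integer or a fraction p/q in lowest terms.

19073

Step 1: remainder = value at the root: -3*(14)^2 - 5*(14)^1 + 6 = (-588) + (-70) + (6) = -652; answer -652
Step 2: Y1 = -652; m = 92402; 92402 = 2 * 47 * 983; sigma = (1 + 2) * (1 + 47) * (1 + 983) = 3 * 48 * 984 = 141696; answer 141696
Step 3: Y2 = 141696; d = 44; T(2) = 1*(-37) + 2*(44) = 51; iterating: T(2)=51, T(3)=-23, T(4)=79, T(5)=33, T(6)=191, T(7)=257, T(8)=639, T(9)=1153, T(10)=2431, T(11)=4737, T(12)=9599, T(13)=19073; answer 19073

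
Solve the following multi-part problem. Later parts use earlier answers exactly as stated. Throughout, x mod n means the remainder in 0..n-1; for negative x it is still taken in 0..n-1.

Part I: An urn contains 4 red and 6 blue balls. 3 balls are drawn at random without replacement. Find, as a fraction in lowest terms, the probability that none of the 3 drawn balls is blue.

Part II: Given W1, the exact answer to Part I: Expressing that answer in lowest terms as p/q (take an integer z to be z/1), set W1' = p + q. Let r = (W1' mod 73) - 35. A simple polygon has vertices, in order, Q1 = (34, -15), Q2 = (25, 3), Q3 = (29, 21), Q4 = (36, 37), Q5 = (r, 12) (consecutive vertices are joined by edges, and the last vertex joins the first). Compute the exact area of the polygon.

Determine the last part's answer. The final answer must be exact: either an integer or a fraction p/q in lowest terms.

732

Part I: total draws C(10,3) = 120; favorable C(4,3) = 4; P = 1/30; answer 1/30
Part II: W1 = 1/30; threaded value p + q = 31; r = -4; cross terms: (34*3 - 25*-15)=477, (25*21 - 29*3)=438, (29*37 - 36*21)=317, (36*12 - -4*37)=580, (-4*-15 - 34*12)=-348; twice the area = |1464| = 1464; area = 732; answer 732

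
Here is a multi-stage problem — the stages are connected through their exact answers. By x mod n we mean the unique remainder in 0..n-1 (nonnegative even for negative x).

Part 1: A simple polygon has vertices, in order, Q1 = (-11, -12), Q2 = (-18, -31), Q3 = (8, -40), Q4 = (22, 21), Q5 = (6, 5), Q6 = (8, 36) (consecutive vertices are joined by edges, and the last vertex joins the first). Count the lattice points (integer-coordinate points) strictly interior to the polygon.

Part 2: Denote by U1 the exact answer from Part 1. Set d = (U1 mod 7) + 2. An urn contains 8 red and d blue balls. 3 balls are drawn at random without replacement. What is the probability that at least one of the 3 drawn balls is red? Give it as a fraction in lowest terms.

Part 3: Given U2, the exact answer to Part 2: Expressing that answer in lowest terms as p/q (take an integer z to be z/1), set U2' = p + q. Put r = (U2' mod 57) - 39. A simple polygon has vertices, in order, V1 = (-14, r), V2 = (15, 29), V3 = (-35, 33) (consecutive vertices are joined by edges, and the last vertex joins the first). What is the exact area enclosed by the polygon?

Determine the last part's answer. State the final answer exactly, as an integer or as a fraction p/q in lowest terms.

Part 1: cross terms: (-11*-31 - -18*-12)=125, (-18*-40 - 8*-31)=968, (8*21 - 22*-40)=1048, (22*5 - 6*21)=-16, (6*36 - 8*5)=176, (8*-12 - -11*36)=300; twice the area = |2601| = 2601; area = 2601/2; boundary points = 1 + 1 + 1 + 16 + 1 + 1 = 21; strictly interior points = area - boundary/2 + 1 = 1291; answer 1291
Part 2: U1 = 1291; d = 5; total draws C(13,3) = 286; complement C(5,3) = 10; favorable 286 - 10 = 276; P = 138/143; answer 138/143
Part 3: U2 = 138/143; threaded value p + q = 281; r = 14; cross terms: (-14*29 - 15*14)=-616, (15*33 - -35*29)=1510, (-35*14 - -14*33)=-28; twice the area = |866| = 866; area = 433; answer 433

433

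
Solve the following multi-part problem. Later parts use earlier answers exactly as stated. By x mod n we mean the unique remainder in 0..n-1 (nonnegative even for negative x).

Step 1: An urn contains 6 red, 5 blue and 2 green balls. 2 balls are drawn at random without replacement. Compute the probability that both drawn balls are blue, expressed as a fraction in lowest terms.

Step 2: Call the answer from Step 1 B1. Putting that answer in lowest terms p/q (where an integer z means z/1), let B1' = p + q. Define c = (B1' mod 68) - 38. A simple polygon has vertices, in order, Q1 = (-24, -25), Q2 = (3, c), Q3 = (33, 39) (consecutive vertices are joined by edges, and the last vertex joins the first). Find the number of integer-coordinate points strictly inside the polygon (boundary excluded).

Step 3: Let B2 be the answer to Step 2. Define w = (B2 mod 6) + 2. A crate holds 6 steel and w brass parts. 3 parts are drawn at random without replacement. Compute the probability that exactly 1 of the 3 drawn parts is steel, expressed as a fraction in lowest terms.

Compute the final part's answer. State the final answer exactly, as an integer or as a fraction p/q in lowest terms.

3/28

Step 1: total draws C(13,2) = 78; favorable C(5,2) = 10; P = 5/39; answer 5/39
Step 2: B1 = 5/39; threaded value p + q = 44; c = 6; cross terms: (-24*6 - 3*-25)=-69, (3*39 - 33*6)=-81, (33*-25 - -24*39)=111; twice the area = |-39| = 39; area = 39/2; boundary points = 1 + 3 + 1 = 5; strictly interior points = area - boundary/2 + 1 = 18; answer 18
Step 3: B2 = 18; w = 2; total draws C(8,3) = 56; favorable C(6,1)*C(2,2) = 6; P = 3/28; answer 3/28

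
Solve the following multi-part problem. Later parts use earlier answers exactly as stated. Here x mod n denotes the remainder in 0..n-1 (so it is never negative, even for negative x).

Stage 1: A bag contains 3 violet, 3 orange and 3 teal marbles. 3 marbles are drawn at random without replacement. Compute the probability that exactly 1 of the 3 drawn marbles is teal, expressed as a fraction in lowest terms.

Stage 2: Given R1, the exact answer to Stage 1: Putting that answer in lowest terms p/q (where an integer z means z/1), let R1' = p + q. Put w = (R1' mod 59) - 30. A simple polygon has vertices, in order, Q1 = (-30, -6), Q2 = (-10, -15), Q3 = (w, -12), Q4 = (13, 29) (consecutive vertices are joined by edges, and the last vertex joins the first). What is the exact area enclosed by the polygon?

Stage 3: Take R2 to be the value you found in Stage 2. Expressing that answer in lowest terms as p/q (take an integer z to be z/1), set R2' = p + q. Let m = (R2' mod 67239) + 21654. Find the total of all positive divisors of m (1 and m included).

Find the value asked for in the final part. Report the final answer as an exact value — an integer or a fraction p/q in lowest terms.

Stage 1: total draws C(9,3) = 84; favorable C(3,1)*C(6,2) = 45; P = 15/28; answer 15/28
Stage 2: R1 = 15/28; threaded value p + q = 43; w = 13; cross terms: (-30*-15 - -10*-6)=390, (-10*-12 - 13*-15)=315, (13*29 - 13*-12)=533, (13*-6 - -30*29)=792; twice the area = |2030| = 2030; area = 1015; answer 1015
Stage 3: R2 = 1015; threaded value p + q = 1016; m = 22670; 22670 = 2 * 5 * 2267; sigma = (1 + 2) * (1 + 5) * (1 + 2267) = 3 * 6 * 2268 = 40824; answer 40824

40824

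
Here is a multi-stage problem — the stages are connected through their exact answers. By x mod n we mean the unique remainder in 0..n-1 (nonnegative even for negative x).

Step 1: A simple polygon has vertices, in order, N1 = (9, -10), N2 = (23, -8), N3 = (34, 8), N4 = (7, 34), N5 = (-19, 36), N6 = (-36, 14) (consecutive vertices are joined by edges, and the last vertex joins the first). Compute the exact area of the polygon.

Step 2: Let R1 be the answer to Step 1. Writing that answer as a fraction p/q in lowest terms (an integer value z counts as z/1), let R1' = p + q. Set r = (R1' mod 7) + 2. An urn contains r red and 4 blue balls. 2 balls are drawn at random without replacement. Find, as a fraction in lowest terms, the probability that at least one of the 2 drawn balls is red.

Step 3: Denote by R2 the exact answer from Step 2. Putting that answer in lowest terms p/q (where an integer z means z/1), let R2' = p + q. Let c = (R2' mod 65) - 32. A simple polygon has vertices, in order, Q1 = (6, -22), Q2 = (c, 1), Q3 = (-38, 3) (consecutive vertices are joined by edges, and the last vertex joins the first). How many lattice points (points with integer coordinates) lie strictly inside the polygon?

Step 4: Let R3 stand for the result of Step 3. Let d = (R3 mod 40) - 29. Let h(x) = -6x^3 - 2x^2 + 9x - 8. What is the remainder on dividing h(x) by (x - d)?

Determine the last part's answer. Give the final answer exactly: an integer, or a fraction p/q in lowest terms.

40253

Step 1: cross terms: (9*-8 - 23*-10)=158, (23*8 - 34*-8)=456, (34*34 - 7*8)=1100, (7*36 - -19*34)=898, (-19*14 - -36*36)=1030, (-36*-10 - 9*14)=234; twice the area = |3876| = 3876; area = 1938; answer 1938
Step 2: R1 = 1938; threaded value p + q = 1939; r = 2; total draws C(6,2) = 15; complement C(4,2) = 6; favorable 15 - 6 = 9; P = 3/5; answer 3/5
Step 3: R2 = 3/5; threaded value p + q = 8; c = -24; cross terms: (6*1 - -24*-22)=-522, (-24*3 - -38*1)=-34, (-38*-22 - 6*3)=818; twice the area = |262| = 262; area = 131; boundary points = 1 + 2 + 1 = 4; strictly interior points = area - boundary/2 + 1 = 130; answer 130
Step 4: R3 = 130; d = -19; remainder = value at the root: -6*(-19)^3 - 2*(-19)^2 + 9*(-19)^1 - 8 = (41154) + (-722) + (-171) + (-8) = 40253; answer 40253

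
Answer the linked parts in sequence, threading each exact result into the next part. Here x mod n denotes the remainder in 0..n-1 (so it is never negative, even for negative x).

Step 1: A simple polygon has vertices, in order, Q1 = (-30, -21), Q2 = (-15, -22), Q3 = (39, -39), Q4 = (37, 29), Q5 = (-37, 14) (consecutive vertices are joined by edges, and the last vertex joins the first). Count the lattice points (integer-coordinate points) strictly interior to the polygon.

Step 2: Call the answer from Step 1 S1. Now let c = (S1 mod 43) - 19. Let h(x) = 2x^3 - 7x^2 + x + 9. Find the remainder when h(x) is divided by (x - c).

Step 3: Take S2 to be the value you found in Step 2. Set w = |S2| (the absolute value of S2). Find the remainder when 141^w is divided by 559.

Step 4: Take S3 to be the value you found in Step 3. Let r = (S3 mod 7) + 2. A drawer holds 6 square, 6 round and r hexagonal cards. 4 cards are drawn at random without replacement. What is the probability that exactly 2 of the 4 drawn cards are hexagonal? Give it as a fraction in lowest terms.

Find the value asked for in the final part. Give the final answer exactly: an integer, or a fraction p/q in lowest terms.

Step 1: cross terms: (-30*-22 - -15*-21)=345, (-15*-39 - 39*-22)=1443, (39*29 - 37*-39)=2574, (37*14 - -37*29)=1591, (-37*-21 - -30*14)=1197; twice the area = |7150| = 7150; area = 3575; boundary points = 1 + 1 + 2 + 1 + 7 = 12; strictly interior points = area - boundary/2 + 1 = 3570; answer 3570
Step 2: S1 = 3570; c = -18; remainder = value at the root: 2*(-18)^3 - 7*(-18)^2 + 1*(-18)^1 + 9 = (-11664) + (-2268) + (-18) + (9) = -13941; answer -13941
Step 3: S2 = -13941; w = 13941; squarings mod 559: 141^1=141, 141^2=316, 141^4=354, 141^8=100, 141^16=497, 141^32=490, 141^64=289, 141^128=230, 141^256=354, 141^512=100, 141^1024=497, 141^2048=490, 141^4096=289, 141^8192=230; 141^13941 = 141^1 * 141^4 * 141^16 * 141^32 * 141^64 * 141^512 * 141^1024 * 141^4096 * 141^8192 = 242 (mod 559); answer 242
Step 4: S3 = 242; r = 6; total draws C(18,4) = 3060; favorable C(6,2)*C(12,2) = 990; P = 11/34; answer 11/34

11/34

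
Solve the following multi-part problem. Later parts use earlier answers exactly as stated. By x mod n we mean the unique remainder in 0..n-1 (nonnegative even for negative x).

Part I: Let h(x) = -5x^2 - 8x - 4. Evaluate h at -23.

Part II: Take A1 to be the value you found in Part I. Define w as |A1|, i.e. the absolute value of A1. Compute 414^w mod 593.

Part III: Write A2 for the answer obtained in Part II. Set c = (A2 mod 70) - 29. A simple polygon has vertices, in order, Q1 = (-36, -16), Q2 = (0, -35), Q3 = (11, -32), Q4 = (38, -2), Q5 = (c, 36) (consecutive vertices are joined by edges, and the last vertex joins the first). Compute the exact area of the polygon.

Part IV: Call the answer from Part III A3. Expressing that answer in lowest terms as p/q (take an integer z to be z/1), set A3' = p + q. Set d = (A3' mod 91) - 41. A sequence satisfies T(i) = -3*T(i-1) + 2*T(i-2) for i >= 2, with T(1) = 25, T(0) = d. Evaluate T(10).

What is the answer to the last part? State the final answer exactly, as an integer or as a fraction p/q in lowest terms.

Part I: -5*(-23)^2 - 8*(-23)^1 - 4 = (-2645) + (184) + (-4) = -2465; answer -2465
Part II: A1 = -2465; w = 2465; squarings mod 593: 414^1=414, 414^2=19, 414^4=361, 414^8=454, 414^16=345, 414^32=425, 414^64=353, 414^128=79, 414^256=311, 414^512=62, 414^1024=286, 414^2048=555; 414^2465 = 414^1 * 414^32 * 414^128 * 414^256 * 414^2048 = 123 (mod 593); answer 123
Part III: A2 = 123; c = 24; cross terms: (-36*-35 - 0*-16)=1260, (0*-32 - 11*-35)=385, (11*-2 - 38*-32)=1194, (38*36 - 24*-2)=1416, (24*-16 - -36*36)=912; twice the area = |5167| = 5167; area = 5167/2; answer 5167/2
Part IV: A3 = 5167/2; threaded value p + q = 5169; d = 32; T(2) = -3*(25) + 2*(32) = -11; iterating: T(2)=-11, T(3)=83, T(4)=-271, T(5)=979, T(6)=-3479, T(7)=12395, T(8)=-44143, T(9)=157219, T(10)=-559943; answer -559943

-559943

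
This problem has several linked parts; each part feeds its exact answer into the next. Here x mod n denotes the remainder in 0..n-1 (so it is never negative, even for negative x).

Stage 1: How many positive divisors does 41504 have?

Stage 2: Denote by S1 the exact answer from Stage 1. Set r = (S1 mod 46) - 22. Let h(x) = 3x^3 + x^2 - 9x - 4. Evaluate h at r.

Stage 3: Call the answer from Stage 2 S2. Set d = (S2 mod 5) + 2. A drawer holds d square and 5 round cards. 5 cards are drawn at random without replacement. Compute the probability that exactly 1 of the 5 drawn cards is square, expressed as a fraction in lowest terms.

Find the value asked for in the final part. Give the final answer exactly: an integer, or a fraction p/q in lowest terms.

15/56

Stage 1: 41504 = 2^5 * 1297; number of divisors = (5+1) * (1+1) = 12; answer 12
Stage 2: S1 = 12; r = -10; 3*(-10)^3 + 1*(-10)^2 - 9*(-10)^1 - 4 = (-3000) + (100) + (90) + (-4) = -2814; answer -2814
Stage 3: S2 = -2814; d = 3; total draws C(8,5) = 56; favorable C(3,1)*C(5,4) = 15; P = 15/56; answer 15/56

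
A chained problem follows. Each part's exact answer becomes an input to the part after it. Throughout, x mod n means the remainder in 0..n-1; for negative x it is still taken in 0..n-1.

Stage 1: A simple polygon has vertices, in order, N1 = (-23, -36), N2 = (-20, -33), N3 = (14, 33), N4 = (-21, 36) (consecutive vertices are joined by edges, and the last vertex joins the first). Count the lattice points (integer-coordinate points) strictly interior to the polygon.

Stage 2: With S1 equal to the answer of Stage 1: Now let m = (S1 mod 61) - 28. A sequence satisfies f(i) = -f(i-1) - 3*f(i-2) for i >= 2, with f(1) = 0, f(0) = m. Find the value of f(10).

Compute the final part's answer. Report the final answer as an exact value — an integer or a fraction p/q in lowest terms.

-222

Stage 1: cross terms: (-23*-33 - -20*-36)=39, (-20*33 - 14*-33)=-198, (14*36 - -21*33)=1197, (-21*-36 - -23*36)=1584; twice the area = |2622| = 2622; area = 1311; boundary points = 3 + 2 + 1 + 2 = 8; strictly interior points = area - boundary/2 + 1 = 1308; answer 1308
Stage 2: S1 = 1308; m = -1; f(2) = -1*(0) - 3*(-1) = 3; iterating: f(2)=3, f(3)=-3, f(4)=-6, f(5)=15, f(6)=3, f(7)=-48, f(8)=39, f(9)=105, f(10)=-222; answer -222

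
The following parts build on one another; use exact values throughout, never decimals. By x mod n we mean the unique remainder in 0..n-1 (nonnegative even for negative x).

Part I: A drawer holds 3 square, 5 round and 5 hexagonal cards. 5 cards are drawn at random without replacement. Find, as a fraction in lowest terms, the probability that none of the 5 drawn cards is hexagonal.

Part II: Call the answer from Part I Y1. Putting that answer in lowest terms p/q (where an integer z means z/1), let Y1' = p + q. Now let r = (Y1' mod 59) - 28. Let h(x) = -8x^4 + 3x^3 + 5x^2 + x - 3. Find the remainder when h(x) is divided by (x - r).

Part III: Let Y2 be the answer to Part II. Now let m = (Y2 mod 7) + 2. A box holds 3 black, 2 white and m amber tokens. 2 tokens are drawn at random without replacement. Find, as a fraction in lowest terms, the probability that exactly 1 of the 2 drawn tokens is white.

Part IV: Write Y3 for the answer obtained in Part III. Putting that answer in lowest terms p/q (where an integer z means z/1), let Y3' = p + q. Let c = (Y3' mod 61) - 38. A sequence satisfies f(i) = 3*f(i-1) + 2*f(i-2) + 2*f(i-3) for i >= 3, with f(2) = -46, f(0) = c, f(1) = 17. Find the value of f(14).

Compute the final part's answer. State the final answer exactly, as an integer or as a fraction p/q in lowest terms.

Part I: total draws C(13,5) = 1287; favorable C(8,5) = 56; P = 56/1287; answer 56/1287
Part II: Y1 = 56/1287; threaded value p + q = 1343; r = 17; remainder = value at the root: -8*(17)^4 + 3*(17)^3 + 5*(17)^2 + 1*(17)^1 - 3 = (-668168) + (14739) + (1445) + (17) + (-3) = -651970; answer -651970
Part III: Y2 = -651970; m = 5; total draws C(10,2) = 45; favorable C(2,1)*C(8,1) = 16; P = 16/45; answer 16/45
Part IV: Y3 = 16/45; threaded value p + q = 61; c = -38; f(3) = 3*(-46) + 2*(17) + 2*(-38) = -180; iterating: f(3)=-180, f(4)=-598, f(5)=-2246, f(6)=-8294, f(7)=-30570, f(8)=-112790, f(9)=-416098, f(10)=-1535014, f(11)=-5662818, f(12)=-20890678, f(13)=-77067698, f(14)=-284310086; answer -284310086

-284310086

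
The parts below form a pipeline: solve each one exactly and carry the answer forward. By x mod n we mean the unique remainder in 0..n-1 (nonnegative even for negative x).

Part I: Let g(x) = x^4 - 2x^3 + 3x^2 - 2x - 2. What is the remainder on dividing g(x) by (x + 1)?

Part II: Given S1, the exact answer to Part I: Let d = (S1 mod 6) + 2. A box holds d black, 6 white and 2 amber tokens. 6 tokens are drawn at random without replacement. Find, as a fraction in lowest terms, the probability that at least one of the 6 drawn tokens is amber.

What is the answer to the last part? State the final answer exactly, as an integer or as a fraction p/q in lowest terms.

Part I: remainder = value at the root: 1*(-1)^4 - 2*(-1)^3 + 3*(-1)^2 - 2*(-1)^1 - 2 = (1) + (2) + (3) + (2) + (-2) = 6; answer 6
Part II: S1 = 6; d = 2; total draws C(10,6) = 210; complement C(8,6) = 28; favorable 210 - 28 = 182; P = 13/15; answer 13/15

13/15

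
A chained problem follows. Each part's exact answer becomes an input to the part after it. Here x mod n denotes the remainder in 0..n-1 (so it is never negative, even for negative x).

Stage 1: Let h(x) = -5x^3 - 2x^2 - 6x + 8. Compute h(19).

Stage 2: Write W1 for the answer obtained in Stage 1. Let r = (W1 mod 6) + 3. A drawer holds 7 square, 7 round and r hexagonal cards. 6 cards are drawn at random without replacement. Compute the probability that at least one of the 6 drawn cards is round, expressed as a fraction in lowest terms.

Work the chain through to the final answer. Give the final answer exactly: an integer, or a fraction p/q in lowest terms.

Stage 1: -5*(19)^3 - 2*(19)^2 - 6*(19)^1 + 8 = (-34295) + (-722) + (-114) + (8) = -35123; answer -35123
Stage 2: W1 = -35123; r = 4; total draws C(18,6) = 18564; complement C(11,6) = 462; favorable 18564 - 462 = 18102; P = 431/442; answer 431/442

431/442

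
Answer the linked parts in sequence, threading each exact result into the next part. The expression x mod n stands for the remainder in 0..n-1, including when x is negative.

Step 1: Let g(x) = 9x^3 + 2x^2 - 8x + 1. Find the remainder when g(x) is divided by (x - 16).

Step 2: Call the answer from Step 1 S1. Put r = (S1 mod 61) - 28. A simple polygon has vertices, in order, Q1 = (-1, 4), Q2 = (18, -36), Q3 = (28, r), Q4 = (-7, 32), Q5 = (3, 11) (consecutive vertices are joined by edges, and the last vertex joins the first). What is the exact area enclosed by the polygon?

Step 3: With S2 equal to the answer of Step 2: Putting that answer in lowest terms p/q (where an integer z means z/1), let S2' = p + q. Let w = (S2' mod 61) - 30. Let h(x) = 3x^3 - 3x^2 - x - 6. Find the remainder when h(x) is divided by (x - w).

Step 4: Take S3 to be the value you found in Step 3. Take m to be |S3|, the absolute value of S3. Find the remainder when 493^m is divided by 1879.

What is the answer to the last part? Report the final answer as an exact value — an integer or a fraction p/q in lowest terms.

Step 1: remainder = value at the root: 9*(16)^3 + 2*(16)^2 - 8*(16)^1 + 1 = (36864) + (512) + (-128) + (1) = 37249; answer 37249
Step 2: S1 = 37249; r = 11; cross terms: (-1*-36 - 18*4)=-36, (18*11 - 28*-36)=1206, (28*32 - -7*11)=973, (-7*11 - 3*32)=-173, (3*4 - -1*11)=23; twice the area = |1993| = 1993; area = 1993/2; answer 1993/2
Step 3: S2 = 1993/2; threaded value p + q = 1995; w = 13; remainder = value at the root: 3*(13)^3 - 3*(13)^2 - 1*(13)^1 - 6 = (6591) + (-507) + (-13) + (-6) = 6065; answer 6065
Step 4: S3 = 6065; m = 6065; squarings mod 1879: 493^1=493, 493^2=658, 493^4=794, 493^8=971, 493^16=1462, 493^32=1021, 493^64=1475, 493^128=1622, 493^256=284, 493^512=1738, 493^1024=1091, 493^2048=874, 493^4096=1002; 493^6065 = 493^1 * 493^16 * 493^32 * 493^128 * 493^256 * 493^512 * 493^1024 * 493^4096 = 61 (mod 1879); answer 61

61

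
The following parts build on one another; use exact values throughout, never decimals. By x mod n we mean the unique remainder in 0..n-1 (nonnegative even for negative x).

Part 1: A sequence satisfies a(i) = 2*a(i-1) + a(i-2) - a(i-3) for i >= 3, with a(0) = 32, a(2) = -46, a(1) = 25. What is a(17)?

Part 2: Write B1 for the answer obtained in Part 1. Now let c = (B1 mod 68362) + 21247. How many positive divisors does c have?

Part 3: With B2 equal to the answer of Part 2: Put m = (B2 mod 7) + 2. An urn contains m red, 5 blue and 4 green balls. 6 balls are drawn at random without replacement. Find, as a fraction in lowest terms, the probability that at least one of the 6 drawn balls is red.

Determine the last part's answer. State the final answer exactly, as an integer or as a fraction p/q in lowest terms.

Part 1: a(3) = 2*(-46) + 1*(25) - 1*(32) = -99; iterating: a(3)=-99, a(4)=-269, a(5)=-591, a(6)=-1352, a(7)=-3026, a(8)=-6813, a(9)=-15300, a(10)=-34387, a(11)=-77261, a(12)=-173609, a(13)=-390092, a(14)=-876532, a(15)=-1969547, a(16)=-4425534, a(17)=-9944083; answer -9944083
Part 2: B1 = -9944083; c = 58016; 58016 = 2^5 * 7^2 * 37; number of divisors = (5+1) * (2+1) * (1+1) = 36; answer 36
Part 3: B2 = 36; m = 3; total draws C(12,6) = 924; complement C(9,6) = 84; favorable 924 - 84 = 840; P = 10/11; answer 10/11

10/11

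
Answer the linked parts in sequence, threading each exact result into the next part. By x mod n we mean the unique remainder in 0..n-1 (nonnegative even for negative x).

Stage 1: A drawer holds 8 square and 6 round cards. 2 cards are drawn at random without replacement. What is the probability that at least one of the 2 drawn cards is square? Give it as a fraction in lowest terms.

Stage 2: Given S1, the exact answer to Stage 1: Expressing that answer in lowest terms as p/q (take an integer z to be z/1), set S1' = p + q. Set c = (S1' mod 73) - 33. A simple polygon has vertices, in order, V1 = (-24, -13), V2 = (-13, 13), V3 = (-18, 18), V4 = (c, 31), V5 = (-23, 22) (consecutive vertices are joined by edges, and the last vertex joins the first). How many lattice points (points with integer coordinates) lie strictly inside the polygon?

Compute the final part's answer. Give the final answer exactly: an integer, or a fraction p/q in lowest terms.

223

Stage 1: total draws C(14,2) = 91; complement C(6,2) = 15; favorable 91 - 15 = 76; P = 76/91; answer 76/91
Stage 2: S1 = 76/91; threaded value p + q = 167; c = -12; cross terms: (-24*13 - -13*-13)=-481, (-13*18 - -18*13)=0, (-18*31 - -12*18)=-342, (-12*22 - -23*31)=449, (-23*-13 - -24*22)=827; twice the area = |453| = 453; area = 453/2; boundary points = 1 + 5 + 1 + 1 + 1 = 9; strictly interior points = area - boundary/2 + 1 = 223; answer 223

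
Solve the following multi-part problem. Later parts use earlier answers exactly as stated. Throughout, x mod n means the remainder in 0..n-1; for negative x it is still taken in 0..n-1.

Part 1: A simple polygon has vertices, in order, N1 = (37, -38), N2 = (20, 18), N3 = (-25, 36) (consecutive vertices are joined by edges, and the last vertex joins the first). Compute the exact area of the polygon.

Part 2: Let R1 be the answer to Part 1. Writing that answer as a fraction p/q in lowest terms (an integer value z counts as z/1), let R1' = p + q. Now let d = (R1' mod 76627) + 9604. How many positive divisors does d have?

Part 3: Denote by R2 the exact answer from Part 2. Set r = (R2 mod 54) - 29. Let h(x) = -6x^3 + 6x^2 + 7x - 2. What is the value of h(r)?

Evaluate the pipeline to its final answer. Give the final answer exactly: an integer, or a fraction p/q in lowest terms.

Part 1: cross terms: (37*18 - 20*-38)=1426, (20*36 - -25*18)=1170, (-25*-38 - 37*36)=-382; twice the area = |2214| = 2214; area = 1107; answer 1107
Part 2: R1 = 1107; threaded value p + q = 1108; d = 10712; 10712 = 2^3 * 13 * 103; number of divisors = (3+1) * (1+1) * (1+1) = 16; answer 16
Part 3: R2 = 16; r = -13; -6*(-13)^3 + 6*(-13)^2 + 7*(-13)^1 - 2 = (13182) + (1014) + (-91) + (-2) = 14103; answer 14103

14103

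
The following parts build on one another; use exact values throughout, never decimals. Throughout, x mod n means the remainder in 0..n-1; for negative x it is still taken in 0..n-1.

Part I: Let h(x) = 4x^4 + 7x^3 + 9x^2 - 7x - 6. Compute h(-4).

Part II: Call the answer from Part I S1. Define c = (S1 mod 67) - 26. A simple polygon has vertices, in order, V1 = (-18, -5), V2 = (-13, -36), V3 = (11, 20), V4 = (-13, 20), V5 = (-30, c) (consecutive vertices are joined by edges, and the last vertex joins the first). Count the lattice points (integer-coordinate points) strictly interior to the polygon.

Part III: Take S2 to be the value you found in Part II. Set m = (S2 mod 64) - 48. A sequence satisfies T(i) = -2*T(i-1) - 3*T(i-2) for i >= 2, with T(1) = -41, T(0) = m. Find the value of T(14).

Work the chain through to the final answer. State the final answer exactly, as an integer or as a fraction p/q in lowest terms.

Part I: 4*(-4)^4 + 7*(-4)^3 + 9*(-4)^2 - 7*(-4)^1 - 6 = (1024) + (-448) + (144) + (28) + (-6) = 742; answer 742
Part II: S1 = 742; c = -21; cross terms: (-18*-36 - -13*-5)=583, (-13*20 - 11*-36)=136, (11*20 - -13*20)=480, (-13*-21 - -30*20)=873, (-30*-5 - -18*-21)=-228; twice the area = |1844| = 1844; area = 922; boundary points = 1 + 8 + 24 + 1 + 4 = 38; strictly interior points = area - boundary/2 + 1 = 904; answer 904
Part III: S2 = 904; m = -40; T(2) = -2*(-41) - 3*(-40) = 202; iterating: T(2)=202, T(3)=-281, T(4)=-44, T(5)=931, T(6)=-1730, T(7)=667, T(8)=3856, T(9)=-9713, T(10)=7858, T(11)=13423, T(12)=-50420, T(13)=60571, T(14)=30118; answer 30118

30118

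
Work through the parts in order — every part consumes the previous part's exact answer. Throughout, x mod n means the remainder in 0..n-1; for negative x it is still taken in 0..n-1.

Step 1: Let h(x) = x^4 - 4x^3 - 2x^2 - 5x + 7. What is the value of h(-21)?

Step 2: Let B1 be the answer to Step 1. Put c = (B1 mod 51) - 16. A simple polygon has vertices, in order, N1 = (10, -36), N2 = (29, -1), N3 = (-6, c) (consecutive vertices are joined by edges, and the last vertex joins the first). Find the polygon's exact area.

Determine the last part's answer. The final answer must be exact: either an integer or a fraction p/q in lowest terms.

1529/2

Step 1: 1*(-21)^4 - 4*(-21)^3 - 2*(-21)^2 - 5*(-21)^1 + 7 = (194481) + (37044) + (-882) + (105) + (7) = 230755; answer 230755
Step 2: B1 = 230755; c = 15; cross terms: (10*-1 - 29*-36)=1034, (29*15 - -6*-1)=429, (-6*-36 - 10*15)=66; twice the area = |1529| = 1529; area = 1529/2; answer 1529/2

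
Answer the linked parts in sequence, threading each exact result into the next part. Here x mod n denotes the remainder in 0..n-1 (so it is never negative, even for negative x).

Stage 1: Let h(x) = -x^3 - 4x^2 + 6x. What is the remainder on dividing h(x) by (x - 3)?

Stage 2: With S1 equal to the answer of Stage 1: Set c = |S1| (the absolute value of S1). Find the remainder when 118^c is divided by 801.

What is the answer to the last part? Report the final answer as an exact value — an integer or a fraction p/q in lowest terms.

505

Stage 1: remainder = value at the root: -1*(3)^3 - 4*(3)^2 + 6*(3)^1 = (-27) + (-36) + (18) = -45; answer -45
Stage 2: S1 = -45; c = 45; squarings mod 801: 118^1=118, 118^2=307, 118^4=532, 118^8=271, 118^16=550, 118^32=523; 118^45 = 118^1 * 118^4 * 118^8 * 118^32 = 505 (mod 801); answer 505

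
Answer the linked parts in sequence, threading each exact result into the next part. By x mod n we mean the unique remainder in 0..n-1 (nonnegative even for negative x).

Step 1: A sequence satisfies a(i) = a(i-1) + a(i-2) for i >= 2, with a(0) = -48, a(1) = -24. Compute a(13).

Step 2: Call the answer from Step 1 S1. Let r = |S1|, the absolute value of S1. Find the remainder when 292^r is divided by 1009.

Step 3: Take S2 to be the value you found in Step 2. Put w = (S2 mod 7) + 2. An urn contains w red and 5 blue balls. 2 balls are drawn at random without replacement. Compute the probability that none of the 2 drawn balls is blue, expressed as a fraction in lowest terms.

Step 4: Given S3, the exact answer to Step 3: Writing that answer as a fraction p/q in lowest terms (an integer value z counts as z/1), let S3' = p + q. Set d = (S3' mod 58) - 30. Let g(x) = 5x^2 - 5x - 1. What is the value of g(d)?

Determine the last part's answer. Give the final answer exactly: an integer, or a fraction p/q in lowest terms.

1359

Step 1: a(2) = 1*(-24) + 1*(-48) = -72; iterating: a(2)=-72, a(3)=-96, a(4)=-168, a(5)=-264, a(6)=-432, a(7)=-696, a(8)=-1128, a(9)=-1824, a(10)=-2952, a(11)=-4776, a(12)=-7728, a(13)=-12504; answer -12504
Step 2: S1 = -12504; r = 12504; squarings mod 1009: 292^1=292, 292^2=508, 292^4=769, 292^8=87, 292^16=506, 292^32=759, 292^64=951, 292^128=337, 292^256=561, 292^512=922, 292^1024=506, 292^2048=759, 292^4096=951, 292^8192=337; 292^12504 = 292^8 * 292^16 * 292^64 * 292^128 * 292^4096 * 292^8192 = 375 (mod 1009); answer 375
Step 3: S2 = 375; w = 6; total draws C(11,2) = 55; favorable C(6,2) = 15; P = 3/11; answer 3/11
Step 4: S3 = 3/11; threaded value p + q = 14; d = -16; 5*(-16)^2 - 5*(-16)^1 - 1 = (1280) + (80) + (-1) = 1359; answer 1359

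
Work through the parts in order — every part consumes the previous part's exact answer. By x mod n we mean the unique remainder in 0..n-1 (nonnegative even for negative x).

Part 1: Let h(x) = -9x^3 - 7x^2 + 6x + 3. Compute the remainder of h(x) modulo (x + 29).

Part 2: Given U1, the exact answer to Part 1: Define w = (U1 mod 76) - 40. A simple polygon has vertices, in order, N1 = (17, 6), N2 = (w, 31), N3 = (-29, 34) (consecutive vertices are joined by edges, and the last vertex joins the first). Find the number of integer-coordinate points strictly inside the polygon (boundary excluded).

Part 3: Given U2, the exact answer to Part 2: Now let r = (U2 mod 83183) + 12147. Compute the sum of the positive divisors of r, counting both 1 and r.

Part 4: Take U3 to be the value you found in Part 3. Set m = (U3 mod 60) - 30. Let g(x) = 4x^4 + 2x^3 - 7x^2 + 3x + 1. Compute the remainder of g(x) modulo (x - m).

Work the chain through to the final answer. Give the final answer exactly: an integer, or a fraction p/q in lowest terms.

Part 1: remainder = value at the root: -9*(-29)^3 - 7*(-29)^2 + 6*(-29)^1 + 3 = (219501) + (-5887) + (-174) + (3) = 213443; answer 213443
Part 2: U1 = 213443; w = -5; cross terms: (17*31 - -5*6)=557, (-5*34 - -29*31)=729, (-29*6 - 17*34)=-752; twice the area = |534| = 534; area = 267; boundary points = 1 + 3 + 2 = 6; strictly interior points = area - boundary/2 + 1 = 265; answer 265
Part 3: U2 = 265; r = 12412; 12412 = 2^2 * 29 * 107; sigma = (1 + 2 + 4) * (1 + 29) * (1 + 107) = 7 * 30 * 108 = 22680; answer 22680
Part 4: U3 = 22680; m = -30; remainder = value at the root: 4*(-30)^4 + 2*(-30)^3 - 7*(-30)^2 + 3*(-30)^1 + 1 = (3240000) + (-54000) + (-6300) + (-90) + (1) = 3179611; answer 3179611

3179611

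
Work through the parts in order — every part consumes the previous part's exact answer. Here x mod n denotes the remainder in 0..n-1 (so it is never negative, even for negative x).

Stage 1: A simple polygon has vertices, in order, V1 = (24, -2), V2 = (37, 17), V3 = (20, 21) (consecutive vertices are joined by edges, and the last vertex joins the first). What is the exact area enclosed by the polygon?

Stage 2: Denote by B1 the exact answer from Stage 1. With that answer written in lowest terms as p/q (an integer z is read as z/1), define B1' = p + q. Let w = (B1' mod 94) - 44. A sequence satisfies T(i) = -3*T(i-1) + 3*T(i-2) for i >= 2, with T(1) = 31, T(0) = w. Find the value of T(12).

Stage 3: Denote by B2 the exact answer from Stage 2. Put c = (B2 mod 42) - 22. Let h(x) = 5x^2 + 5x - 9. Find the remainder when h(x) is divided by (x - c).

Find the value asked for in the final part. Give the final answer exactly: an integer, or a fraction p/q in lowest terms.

Stage 1: cross terms: (24*17 - 37*-2)=482, (37*21 - 20*17)=437, (20*-2 - 24*21)=-544; twice the area = |375| = 375; area = 375/2; answer 375/2
Stage 2: B1 = 375/2; threaded value p + q = 377; w = -43; T(2) = -3*(31) + 3*(-43) = -222; iterating: T(2)=-222, T(3)=759, T(4)=-2943, T(5)=11106, T(6)=-42147, T(7)=159759, T(8)=-605718, T(9)=2296431, T(10)=-8706447, T(11)=33008634, T(12)=-125145243; answer -125145243
Stage 3: B2 = -125145243; c = -7; remainder = value at the root: 5*(-7)^2 + 5*(-7)^1 - 9 = (245) + (-35) + (-9) = 201; answer 201

201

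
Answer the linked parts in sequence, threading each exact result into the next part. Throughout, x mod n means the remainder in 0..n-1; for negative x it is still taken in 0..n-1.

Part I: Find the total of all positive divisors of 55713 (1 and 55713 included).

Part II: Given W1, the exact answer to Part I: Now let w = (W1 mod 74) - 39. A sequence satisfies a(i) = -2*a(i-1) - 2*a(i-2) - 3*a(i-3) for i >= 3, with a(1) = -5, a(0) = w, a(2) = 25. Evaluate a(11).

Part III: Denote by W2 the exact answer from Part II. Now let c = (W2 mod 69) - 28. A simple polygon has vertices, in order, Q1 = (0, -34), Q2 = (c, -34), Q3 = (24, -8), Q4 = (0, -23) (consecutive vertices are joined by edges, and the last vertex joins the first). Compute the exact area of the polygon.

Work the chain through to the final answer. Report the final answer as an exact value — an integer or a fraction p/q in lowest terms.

Part I: 55713 = 3 * 7^2 * 379; sigma = (1 + 3) * (1 + 7 + 49) * (1 + 379) = 4 * 57 * 380 = 86640; answer 86640
Part II: W1 = 86640; w = 21; a(3) = -2*(25) - 2*(-5) - 3*(21) = -103; iterating: a(3)=-103, a(4)=171, a(5)=-211, a(6)=389, a(7)=-869, a(8)=1593, a(9)=-2615, a(10)=4651, a(11)=-8851; answer -8851
Part III: W2 = -8851; c = 22; cross terms: (0*-34 - 22*-34)=748, (22*-8 - 24*-34)=640, (24*-23 - 0*-8)=-552, (0*-34 - 0*-23)=0; twice the area = |836| = 836; area = 418; answer 418

418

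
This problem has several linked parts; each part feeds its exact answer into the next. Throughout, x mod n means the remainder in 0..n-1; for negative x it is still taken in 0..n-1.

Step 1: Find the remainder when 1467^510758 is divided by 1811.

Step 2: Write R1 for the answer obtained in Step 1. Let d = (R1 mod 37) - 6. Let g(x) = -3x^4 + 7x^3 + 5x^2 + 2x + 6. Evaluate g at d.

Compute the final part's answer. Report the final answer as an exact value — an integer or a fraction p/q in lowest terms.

Step 1: squarings mod 1811: 1467^1=1467, 1467^2=621, 1467^4=1709, 1467^8=1349, 1467^16=1557, 1467^32=1131, 1467^64=595, 1467^128=880, 1467^256=1103, 1467^512=1428, 1467^1024=1809, 1467^2048=4, 1467^4096=16, 1467^8192=256, 1467^16384=340, 1467^32768=1507, 1467^65536=55, 1467^131072=1214, 1467^262144=1453; 1467^510758 = 1467^2 * 1467^4 * 1467^32 * 1467^256 * 1467^512 * 1467^2048 * 1467^16384 * 1467^32768 * 1467^65536 * 1467^131072 * 1467^262144 = 528 (mod 1811); answer 528
Step 2: R1 = 528; d = 4; -3*(4)^4 + 7*(4)^3 + 5*(4)^2 + 2*(4)^1 + 6 = (-768) + (448) + (80) + (8) + (6) = -226; answer -226

-226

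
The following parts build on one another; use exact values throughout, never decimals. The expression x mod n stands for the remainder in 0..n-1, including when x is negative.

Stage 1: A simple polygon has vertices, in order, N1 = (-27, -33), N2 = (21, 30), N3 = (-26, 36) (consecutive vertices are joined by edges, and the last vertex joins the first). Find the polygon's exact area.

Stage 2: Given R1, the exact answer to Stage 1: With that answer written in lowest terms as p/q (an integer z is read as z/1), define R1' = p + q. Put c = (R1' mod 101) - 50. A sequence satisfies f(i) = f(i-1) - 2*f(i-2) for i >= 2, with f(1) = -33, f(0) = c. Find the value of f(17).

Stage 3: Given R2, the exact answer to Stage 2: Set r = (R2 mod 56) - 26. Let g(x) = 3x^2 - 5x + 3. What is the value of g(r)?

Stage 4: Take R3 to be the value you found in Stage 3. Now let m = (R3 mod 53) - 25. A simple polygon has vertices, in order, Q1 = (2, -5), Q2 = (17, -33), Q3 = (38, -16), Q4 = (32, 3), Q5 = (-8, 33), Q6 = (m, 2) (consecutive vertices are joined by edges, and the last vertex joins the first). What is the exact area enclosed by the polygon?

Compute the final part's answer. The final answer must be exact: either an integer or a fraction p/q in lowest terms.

1737/2

Stage 1: cross terms: (-27*30 - 21*-33)=-117, (21*36 - -26*30)=1536, (-26*-33 - -27*36)=1830; twice the area = |3249| = 3249; area = 3249/2; answer 3249/2
Stage 2: R1 = 3249/2; threaded value p + q = 3251; c = -31; f(2) = 1*(-33) - 2*(-31) = 29; iterating: f(2)=29, f(3)=95, f(4)=37, f(5)=-153, f(6)=-227, f(7)=79, f(8)=533, f(9)=375, f(10)=-691, f(11)=-1441, f(12)=-59, f(13)=2823, f(14)=2941, f(15)=-2705, f(16)=-8587, f(17)=-3177; answer -3177
Stage 3: R2 = -3177; r = -11; 3*(-11)^2 - 5*(-11)^1 + 3 = (363) + (55) + (3) = 421; answer 421
Stage 4: R3 = 421; m = 25; cross terms: (2*-33 - 17*-5)=19, (17*-16 - 38*-33)=982, (38*3 - 32*-16)=626, (32*33 - -8*3)=1080, (-8*2 - 25*33)=-841, (25*-5 - 2*2)=-129; twice the area = |1737| = 1737; area = 1737/2; answer 1737/2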